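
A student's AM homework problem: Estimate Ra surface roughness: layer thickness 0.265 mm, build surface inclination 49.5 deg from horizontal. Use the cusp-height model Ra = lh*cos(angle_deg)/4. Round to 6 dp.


Ra = 0.265 * cos(49.5) / 4 = 0.043026 mm


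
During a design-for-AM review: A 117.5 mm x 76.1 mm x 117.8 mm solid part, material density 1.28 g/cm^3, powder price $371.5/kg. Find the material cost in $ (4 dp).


V = 117.5 * 76.1 * 117.8 = 1053338.15 mm^3 = 1053.33815 cm^3
Mass = 1053.33815 * 1.28 / 1000 = 1.34827283 kg
Cost = 1.34827283 * 371.5 = 500.8834 $


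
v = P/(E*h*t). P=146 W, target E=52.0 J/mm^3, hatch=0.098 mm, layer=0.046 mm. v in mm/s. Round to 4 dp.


v = 146 / (52.0*0.098*0.046) = 622.8244 mm/s


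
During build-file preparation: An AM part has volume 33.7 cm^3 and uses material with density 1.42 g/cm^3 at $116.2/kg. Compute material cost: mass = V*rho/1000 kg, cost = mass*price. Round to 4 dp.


Mass = 33.7*1.42/1000 = 0.047854 kg
Cost = 0.047854 * 116.2 = 5.5606 $


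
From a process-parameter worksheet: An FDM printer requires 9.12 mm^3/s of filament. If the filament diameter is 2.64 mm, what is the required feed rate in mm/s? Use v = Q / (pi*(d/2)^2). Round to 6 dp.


A = pi*(2.64/2)^2 = 5.473911
v = 9.12 / 5.473911 = 1.666085 mm/s


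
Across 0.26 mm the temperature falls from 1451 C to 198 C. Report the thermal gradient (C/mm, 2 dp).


G = (1451-198)/0.26 = 4819.23 C/mm


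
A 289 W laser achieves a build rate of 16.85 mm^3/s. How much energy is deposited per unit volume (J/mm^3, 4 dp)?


SE = 289 / 16.85 = 17.1513 J/mm^3


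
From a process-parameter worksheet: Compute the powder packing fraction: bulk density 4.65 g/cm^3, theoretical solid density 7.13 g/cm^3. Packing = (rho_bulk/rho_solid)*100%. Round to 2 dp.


Packing = (4.65/7.13)*100 = 65.22 %


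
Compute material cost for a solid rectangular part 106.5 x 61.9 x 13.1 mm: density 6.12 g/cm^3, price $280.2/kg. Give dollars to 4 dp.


V = 106.5 * 61.9 * 13.1 = 86359.785 mm^3 = 86.359785 cm^3
Mass = 86.359785 * 6.12 / 1000 = 0.52852188 kg
Cost = 0.52852188 * 280.2 = 148.0918 $


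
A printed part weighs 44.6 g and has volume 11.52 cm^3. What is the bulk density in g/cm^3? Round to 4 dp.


rho = 44.6 / 11.52 = 3.8715 g/cm^3


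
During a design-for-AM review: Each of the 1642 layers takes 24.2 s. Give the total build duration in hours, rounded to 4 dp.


t = 1642 * 24.2 / 3600 = 11.0379 hrs


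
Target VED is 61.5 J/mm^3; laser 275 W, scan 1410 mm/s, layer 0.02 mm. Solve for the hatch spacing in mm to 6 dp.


h = 275 / (61.5*1410*0.02) = 0.158565 mm


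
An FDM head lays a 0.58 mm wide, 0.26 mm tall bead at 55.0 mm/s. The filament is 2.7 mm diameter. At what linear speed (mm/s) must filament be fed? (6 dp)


Q = 0.58 * 0.26 * 55.0 = 8.294 mm^3/s
A_fil = pi*(2.7/2)^2 = 5.72555261 mm^2
v_feed = 8.294 / 5.72555261 = 1.448594 mm/s


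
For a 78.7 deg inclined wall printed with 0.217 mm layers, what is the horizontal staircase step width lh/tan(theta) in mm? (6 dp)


step = 0.217 / tan(78.7) = 0.043361 mm


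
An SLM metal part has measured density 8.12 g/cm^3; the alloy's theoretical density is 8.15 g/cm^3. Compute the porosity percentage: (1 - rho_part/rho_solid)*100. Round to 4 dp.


Porosity = (1-8.12/8.15)*100 = 0.3681 %


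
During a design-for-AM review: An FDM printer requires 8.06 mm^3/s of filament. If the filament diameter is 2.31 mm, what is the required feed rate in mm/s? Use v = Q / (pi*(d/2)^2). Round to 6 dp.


A = pi*(2.31/2)^2 = 4.190963
v = 8.06 / 4.190963 = 1.923186 mm/s


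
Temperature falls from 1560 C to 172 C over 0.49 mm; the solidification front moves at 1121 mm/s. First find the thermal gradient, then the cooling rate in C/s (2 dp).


G = (1560-172)/0.49 = 2832.65306122 C/mm
CR = 2832.65306122 * 1121 = 3175404.08 C/s


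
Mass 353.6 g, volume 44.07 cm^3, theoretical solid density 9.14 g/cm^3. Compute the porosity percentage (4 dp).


rho_part = 353.6 / 44.07 = 8.02359882 g/cm^3
Porosity = (1 - 8.02359882/9.14)*100 = 12.2145 %


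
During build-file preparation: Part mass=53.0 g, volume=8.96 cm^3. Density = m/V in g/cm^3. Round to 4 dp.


rho = 53.0 / 8.96 = 5.9152 g/cm^3


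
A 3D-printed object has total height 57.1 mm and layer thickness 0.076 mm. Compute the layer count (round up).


Layers = ceil(57.1/0.076) = 752


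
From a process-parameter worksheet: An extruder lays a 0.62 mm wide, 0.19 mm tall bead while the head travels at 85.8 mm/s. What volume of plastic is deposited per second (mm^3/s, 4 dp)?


Rate = 0.62 * 0.19 * 85.8 = 10.1072 mm^3/s


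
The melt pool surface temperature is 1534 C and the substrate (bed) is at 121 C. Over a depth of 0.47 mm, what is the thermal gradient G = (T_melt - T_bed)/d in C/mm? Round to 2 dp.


G = (1534-121)/0.47 = 3006.38 C/mm


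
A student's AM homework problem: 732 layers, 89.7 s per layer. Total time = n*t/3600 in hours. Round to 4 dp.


t = 732 * 89.7 / 3600 = 18.239 hrs


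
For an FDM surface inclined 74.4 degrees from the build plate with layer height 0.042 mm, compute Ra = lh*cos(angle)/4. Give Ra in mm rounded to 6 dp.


Ra = 0.042 * cos(74.4) / 4 = 0.002824 mm


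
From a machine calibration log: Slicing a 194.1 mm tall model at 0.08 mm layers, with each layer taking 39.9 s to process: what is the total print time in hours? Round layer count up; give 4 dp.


Layers = ceil(194.1/0.08) = 2427
t = 2427 * 39.9 / 3600 = 26.8993 hrs


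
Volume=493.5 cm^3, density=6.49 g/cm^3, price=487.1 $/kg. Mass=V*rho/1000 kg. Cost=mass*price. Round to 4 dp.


Mass = 493.5*6.49/1000 = 3.202815 kg
Cost = 3.202815 * 487.1 = 1560.0912 $


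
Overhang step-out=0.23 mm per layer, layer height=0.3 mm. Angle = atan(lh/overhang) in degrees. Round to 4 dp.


angle = atan(0.3/0.23) = 52.5238 degrees


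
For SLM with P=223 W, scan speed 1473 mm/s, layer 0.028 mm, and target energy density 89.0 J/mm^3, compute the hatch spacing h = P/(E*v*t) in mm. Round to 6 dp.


h = 223 / (89.0*1473*0.028) = 0.060751 mm


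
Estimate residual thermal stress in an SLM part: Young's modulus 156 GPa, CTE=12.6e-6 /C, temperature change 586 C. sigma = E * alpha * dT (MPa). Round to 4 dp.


sigma = 156*1000 * 12.6e-6 * 586 = 1151.8416 MPa


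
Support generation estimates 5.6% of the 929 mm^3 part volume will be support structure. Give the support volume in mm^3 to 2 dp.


V_support = 929 * 0.056 = 52.02 mm^3


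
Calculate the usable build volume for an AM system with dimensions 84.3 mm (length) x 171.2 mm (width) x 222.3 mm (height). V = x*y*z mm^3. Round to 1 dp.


V = 84.3 * 171.2 * 222.3 = 3208269.2 mm^3


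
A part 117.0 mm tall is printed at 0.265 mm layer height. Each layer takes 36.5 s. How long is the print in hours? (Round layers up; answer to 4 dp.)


Layers = ceil(117.0/0.265) = 442
t = 442 * 36.5 / 3600 = 4.4814 hrs


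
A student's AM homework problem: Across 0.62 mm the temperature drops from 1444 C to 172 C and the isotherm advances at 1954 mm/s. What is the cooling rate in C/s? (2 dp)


G = (1444-172)/0.62 = 2051.61290323 C/mm
CR = 2051.61290323 * 1954 = 4008851.61 C/s


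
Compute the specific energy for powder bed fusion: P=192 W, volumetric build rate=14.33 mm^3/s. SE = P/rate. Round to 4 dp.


SE = 192 / 14.33 = 13.3985 J/mm^3


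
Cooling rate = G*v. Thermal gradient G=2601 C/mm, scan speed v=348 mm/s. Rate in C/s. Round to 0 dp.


CR = 2601 * 348 = 905148 C/s


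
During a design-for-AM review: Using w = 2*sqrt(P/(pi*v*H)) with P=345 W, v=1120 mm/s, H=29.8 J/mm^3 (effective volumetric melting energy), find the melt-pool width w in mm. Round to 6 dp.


w = 2*sqrt(345/(pi*1120*29.8)) = 0.114722 mm


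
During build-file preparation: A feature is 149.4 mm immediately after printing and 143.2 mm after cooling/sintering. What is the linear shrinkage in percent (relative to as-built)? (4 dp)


Shrinkage = ((149.4-143.2)/149.4)*100 = 4.1499 %


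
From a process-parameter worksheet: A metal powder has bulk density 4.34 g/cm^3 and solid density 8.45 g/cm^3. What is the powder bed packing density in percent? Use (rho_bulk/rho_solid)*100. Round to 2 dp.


Packing = (4.34/8.45)*100 = 51.36 %


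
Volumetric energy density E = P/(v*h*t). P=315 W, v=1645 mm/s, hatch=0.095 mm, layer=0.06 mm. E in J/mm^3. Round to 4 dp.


E = 315 / (1645*0.095*0.06) = 33.5946 J/mm^3


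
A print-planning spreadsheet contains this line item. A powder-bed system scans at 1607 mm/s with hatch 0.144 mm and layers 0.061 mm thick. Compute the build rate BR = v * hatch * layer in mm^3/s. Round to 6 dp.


Rate = 1607 * 0.144 * 0.061 = 14.115888 mm^3/s


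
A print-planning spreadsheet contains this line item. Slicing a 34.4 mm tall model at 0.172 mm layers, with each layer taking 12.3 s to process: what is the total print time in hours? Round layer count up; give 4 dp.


Layers = ceil(34.4/0.172) = 200
t = 200 * 12.3 / 3600 = 0.6833 hrs


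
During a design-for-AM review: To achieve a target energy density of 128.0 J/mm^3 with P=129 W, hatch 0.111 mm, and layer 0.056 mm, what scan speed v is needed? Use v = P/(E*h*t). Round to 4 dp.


v = 129 / (128.0*0.111*0.056) = 162.132 mm/s


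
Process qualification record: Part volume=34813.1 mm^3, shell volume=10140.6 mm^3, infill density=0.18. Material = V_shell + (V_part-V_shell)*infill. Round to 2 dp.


V_infill = (34813.1 - 10140.6) * 0.18 = 4441.05
V_total = 10140.6 + 4441.05 = 14581.65 mm^3


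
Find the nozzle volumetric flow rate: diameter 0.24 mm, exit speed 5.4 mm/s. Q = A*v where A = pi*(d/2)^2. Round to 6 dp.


A = pi*(0.24/2)^2 = 0.04523893 mm^2
Q = 0.04523893 * 5.4 = 0.24429 mm^3/s


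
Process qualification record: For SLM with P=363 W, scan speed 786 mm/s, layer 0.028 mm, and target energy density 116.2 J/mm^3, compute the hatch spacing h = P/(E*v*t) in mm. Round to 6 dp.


h = 363 / (116.2*786*0.028) = 0.141945 mm


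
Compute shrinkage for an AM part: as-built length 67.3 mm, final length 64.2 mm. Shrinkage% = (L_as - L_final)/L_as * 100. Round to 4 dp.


Shrinkage = ((67.3-64.2)/67.3)*100 = 4.6062 %


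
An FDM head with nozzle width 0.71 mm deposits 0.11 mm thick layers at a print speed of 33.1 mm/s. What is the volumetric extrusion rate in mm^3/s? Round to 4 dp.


Rate = 0.71 * 0.11 * 33.1 = 2.5851 mm^3/s


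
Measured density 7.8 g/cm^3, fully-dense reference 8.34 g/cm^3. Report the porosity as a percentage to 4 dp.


Porosity = (1-7.8/8.34)*100 = 6.4748 %


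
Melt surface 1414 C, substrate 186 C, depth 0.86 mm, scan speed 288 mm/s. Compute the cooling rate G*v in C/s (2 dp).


G = (1414-186)/0.86 = 1427.90697674 C/mm
CR = 1427.90697674 * 288 = 411237.21 C/s


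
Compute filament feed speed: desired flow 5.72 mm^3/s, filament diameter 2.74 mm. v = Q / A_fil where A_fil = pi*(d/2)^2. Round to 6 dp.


A = pi*(2.74/2)^2 = 5.896455
v = 5.72 / 5.896455 = 0.970074 mm/s


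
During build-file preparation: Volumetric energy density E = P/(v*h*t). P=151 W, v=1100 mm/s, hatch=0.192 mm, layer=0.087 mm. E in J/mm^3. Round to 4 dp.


E = 151 / (1100*0.192*0.087) = 8.218 J/mm^3


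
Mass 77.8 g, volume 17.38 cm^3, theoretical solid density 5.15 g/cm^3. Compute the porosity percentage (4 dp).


rho_part = 77.8 / 17.38 = 4.47640967 g/cm^3
Porosity = (1 - 4.47640967/5.15)*100 = 13.0794 %


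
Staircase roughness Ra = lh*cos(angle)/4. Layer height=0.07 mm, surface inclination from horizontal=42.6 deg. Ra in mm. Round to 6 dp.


Ra = 0.07 * cos(42.6) / 4 = 0.012882 mm


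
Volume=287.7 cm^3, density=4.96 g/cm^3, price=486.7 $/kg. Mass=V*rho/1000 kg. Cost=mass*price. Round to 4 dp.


Mass = 287.7*4.96/1000 = 1.426992 kg
Cost = 1.426992 * 486.7 = 694.517 $


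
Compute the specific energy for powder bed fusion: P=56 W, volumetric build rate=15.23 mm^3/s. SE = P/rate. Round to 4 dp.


SE = 56 / 15.23 = 3.677 J/mm^3


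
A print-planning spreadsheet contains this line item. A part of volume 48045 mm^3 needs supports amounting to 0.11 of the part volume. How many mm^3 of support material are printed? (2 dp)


V_support = 48045 * 0.11 = 5284.95 mm^3


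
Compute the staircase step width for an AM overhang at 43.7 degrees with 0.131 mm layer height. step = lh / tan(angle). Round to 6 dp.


step = 0.131 / tan(43.7) = 0.137084 mm


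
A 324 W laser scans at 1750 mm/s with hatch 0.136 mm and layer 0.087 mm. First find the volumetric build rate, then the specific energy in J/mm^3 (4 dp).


Build rate = 1750 * 0.136 * 0.087 = 20.706 mm^3/s
SE = 324 / 20.706 = 15.6476 J/mm^3


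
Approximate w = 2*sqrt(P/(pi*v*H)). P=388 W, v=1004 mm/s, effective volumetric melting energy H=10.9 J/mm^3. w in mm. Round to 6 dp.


w = 2*sqrt(388/(pi*1004*10.9)) = 0.212467 mm


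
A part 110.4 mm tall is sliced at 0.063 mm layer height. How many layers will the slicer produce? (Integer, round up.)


Layers = ceil(110.4/0.063) = 1753


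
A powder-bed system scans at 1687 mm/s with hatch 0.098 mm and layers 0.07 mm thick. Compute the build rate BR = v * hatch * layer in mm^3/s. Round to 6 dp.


Rate = 1687 * 0.098 * 0.07 = 11.57282 mm^3/s


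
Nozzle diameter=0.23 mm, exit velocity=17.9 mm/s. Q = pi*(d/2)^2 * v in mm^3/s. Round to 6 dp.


A = pi*(0.23/2)^2 = 0.04154756 mm^2
Q = 0.04154756 * 17.9 = 0.743701 mm^3/s


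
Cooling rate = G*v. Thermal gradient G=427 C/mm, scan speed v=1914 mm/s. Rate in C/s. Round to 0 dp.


CR = 427 * 1914 = 817278 C/s


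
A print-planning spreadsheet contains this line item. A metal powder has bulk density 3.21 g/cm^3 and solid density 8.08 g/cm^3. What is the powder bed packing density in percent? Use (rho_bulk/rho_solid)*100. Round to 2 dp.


Packing = (3.21/8.08)*100 = 39.73 %


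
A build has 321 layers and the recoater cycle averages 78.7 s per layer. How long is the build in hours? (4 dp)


t = 321 * 78.7 / 3600 = 7.0174 hrs


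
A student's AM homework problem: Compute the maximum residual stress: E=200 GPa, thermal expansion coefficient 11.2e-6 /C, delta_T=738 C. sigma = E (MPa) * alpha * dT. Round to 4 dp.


sigma = 200*1000 * 11.2e-6 * 738 = 1653.12 MPa


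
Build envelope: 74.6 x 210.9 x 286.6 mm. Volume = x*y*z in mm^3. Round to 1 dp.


V = 74.6 * 210.9 * 286.6 = 4509117.9 mm^3


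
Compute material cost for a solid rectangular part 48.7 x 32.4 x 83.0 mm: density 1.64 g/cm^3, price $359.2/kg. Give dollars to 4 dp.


V = 48.7 * 32.4 * 83.0 = 130964.04 mm^3 = 130.96404 cm^3
Mass = 130.96404 * 1.64 / 1000 = 0.21478103 kg
Cost = 0.21478103 * 359.2 = 77.1493 $


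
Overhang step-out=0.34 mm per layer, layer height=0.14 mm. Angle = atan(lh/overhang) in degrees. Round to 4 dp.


angle = atan(0.14/0.34) = 22.3801 degrees


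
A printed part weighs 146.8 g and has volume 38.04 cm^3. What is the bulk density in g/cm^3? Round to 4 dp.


rho = 146.8 / 38.04 = 3.8591 g/cm^3


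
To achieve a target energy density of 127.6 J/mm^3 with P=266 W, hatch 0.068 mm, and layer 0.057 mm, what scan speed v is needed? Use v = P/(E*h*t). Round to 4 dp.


v = 266 / (127.6*0.068*0.057) = 537.8327 mm/s


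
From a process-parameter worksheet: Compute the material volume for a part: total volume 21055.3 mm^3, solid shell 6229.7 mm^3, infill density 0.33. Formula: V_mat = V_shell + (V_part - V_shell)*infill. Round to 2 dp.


V_infill = (21055.3 - 6229.7) * 0.33 = 4892.45
V_total = 6229.7 + 4892.45 = 11122.15 mm^3


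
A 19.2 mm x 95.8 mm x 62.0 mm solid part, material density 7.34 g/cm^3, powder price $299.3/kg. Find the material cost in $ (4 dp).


V = 19.2 * 95.8 * 62.0 = 114040.32 mm^3 = 114.04032 cm^3
Mass = 114.04032 * 7.34 / 1000 = 0.83705595 kg
Cost = 0.83705595 * 299.3 = 250.5308 $


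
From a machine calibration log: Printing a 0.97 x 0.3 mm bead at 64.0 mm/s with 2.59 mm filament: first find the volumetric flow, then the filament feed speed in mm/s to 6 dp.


Q = 0.97 * 0.3 * 64.0 = 18.624 mm^3/s
A_fil = pi*(2.59/2)^2 = 5.26852942 mm^2
v_feed = 18.624 / 5.26852942 = 3.534952 mm/s


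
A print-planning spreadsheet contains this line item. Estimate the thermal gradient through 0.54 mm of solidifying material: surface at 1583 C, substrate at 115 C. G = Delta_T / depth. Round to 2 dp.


G = (1583-115)/0.54 = 2718.52 C/mm


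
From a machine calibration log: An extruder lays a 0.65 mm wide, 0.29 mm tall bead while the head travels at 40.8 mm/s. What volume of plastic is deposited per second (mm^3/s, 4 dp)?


Rate = 0.65 * 0.29 * 40.8 = 7.6908 mm^3/s


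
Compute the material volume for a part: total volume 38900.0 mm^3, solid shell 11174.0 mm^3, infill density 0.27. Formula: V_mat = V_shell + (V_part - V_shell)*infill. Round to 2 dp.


V_infill = (38900.0 - 11174.0) * 0.27 = 7486.02
V_total = 11174.0 + 7486.02 = 18660.02 mm^3


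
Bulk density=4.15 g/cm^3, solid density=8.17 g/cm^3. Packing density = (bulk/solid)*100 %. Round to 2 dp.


Packing = (4.15/8.17)*100 = 50.8 %


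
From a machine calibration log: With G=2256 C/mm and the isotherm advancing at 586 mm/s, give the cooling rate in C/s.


CR = 2256 * 586 = 1322016 C/s


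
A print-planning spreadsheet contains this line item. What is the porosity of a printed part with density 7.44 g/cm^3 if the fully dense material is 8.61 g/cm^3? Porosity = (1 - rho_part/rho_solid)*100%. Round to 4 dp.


Porosity = (1-7.44/8.61)*100 = 13.5889 %


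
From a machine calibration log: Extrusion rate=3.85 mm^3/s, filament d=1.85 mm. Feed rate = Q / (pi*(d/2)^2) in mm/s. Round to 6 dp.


A = pi*(1.85/2)^2 = 2.688025
v = 3.85 / 2.688025 = 1.432278 mm/s


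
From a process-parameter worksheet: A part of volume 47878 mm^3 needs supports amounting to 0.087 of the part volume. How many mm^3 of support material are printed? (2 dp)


V_support = 47878 * 0.087 = 4165.39 mm^3


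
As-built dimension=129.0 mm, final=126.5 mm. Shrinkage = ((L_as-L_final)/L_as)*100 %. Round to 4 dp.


Shrinkage = ((129.0-126.5)/129.0)*100 = 1.938 %


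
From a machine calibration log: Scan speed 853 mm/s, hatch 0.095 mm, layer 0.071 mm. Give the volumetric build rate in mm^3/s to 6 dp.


Rate = 853 * 0.095 * 0.071 = 5.753485 mm^3/s


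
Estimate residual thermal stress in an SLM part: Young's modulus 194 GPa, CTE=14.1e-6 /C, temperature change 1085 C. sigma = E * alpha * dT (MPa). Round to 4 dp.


sigma = 194*1000 * 14.1e-6 * 1085 = 2967.909 MPa


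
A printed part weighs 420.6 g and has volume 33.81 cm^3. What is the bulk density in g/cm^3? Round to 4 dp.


rho = 420.6 / 33.81 = 12.4401 g/cm^3


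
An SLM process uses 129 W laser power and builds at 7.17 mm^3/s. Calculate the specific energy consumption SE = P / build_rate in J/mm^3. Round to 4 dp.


SE = 129 / 7.17 = 17.9916 J/mm^3


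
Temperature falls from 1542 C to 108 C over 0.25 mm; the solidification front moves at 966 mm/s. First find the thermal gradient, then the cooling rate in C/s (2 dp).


G = (1542-108)/0.25 = 5736.0 C/mm
CR = 5736.0 * 966 = 5540976.0 C/s


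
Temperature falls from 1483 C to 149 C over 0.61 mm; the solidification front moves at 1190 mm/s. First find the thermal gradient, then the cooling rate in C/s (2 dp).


G = (1483-149)/0.61 = 2186.8852459 C/mm
CR = 2186.8852459 * 1190 = 2602393.44 C/s


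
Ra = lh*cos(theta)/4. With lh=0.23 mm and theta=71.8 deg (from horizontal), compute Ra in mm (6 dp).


Ra = 0.23 * cos(71.8) / 4 = 0.017959 mm


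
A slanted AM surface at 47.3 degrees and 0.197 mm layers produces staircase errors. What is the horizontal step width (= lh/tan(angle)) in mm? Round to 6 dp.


step = 0.197 / tan(47.3) = 0.181786 mm


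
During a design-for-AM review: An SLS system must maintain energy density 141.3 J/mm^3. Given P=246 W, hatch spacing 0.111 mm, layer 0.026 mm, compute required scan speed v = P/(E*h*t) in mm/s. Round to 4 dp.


v = 246 / (141.3*0.111*0.026) = 603.249 mm/s


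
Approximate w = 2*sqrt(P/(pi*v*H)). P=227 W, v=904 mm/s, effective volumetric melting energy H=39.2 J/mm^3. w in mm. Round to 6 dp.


w = 2*sqrt(227/(pi*904*39.2)) = 0.090311 mm


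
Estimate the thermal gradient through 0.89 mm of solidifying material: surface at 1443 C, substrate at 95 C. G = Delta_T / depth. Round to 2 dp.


G = (1443-95)/0.89 = 1514.61 C/mm


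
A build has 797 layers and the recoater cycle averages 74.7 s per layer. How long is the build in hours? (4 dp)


t = 797 * 74.7 / 3600 = 16.5378 hrs


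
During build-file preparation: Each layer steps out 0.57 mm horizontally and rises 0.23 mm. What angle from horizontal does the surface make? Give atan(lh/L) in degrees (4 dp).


angle = atan(0.23/0.57) = 21.9745 degrees


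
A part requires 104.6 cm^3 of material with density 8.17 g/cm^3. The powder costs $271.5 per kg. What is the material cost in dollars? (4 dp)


Mass = 104.6*8.17/1000 = 0.854582 kg
Cost = 0.854582 * 271.5 = 232.019 $


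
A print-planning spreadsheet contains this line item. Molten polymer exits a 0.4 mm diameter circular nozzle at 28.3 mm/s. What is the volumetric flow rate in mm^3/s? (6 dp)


A = pi*(0.4/2)^2 = 0.12566371 mm^2
Q = 0.12566371 * 28.3 = 3.556283 mm^3/s


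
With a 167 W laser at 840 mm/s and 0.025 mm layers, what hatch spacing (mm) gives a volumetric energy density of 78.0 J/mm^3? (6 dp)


h = 167 / (78.0*840*0.025) = 0.101954 mm


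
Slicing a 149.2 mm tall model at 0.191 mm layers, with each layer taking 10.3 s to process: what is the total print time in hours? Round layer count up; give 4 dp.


Layers = ceil(149.2/0.191) = 782
t = 782 * 10.3 / 3600 = 2.2374 hrs


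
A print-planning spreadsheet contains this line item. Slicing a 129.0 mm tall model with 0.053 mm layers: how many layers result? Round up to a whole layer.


Layers = ceil(129.0/0.053) = 2434


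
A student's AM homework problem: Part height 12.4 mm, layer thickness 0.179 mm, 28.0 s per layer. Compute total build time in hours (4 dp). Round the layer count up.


Layers = ceil(12.4/0.179) = 70
t = 70 * 28.0 / 3600 = 0.5444 hrs


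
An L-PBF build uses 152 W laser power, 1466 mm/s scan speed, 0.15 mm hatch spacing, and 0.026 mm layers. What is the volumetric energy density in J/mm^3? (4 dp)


E = 152 / (1466*0.15*0.026) = 26.5855 J/mm^3


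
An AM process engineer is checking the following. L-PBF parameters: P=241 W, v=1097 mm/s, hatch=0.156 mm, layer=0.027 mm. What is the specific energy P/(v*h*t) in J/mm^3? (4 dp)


Build rate = 1097 * 0.156 * 0.027 = 4.620564 mm^3/s
SE = 241 / 4.620564 = 52.1581 J/mm^3


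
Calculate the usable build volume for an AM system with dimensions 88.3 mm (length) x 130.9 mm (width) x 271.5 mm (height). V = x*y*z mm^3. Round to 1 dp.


V = 88.3 * 130.9 * 271.5 = 3138124.6 mm^3


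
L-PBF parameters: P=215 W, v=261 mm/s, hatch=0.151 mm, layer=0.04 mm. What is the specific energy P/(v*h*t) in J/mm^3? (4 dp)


Build rate = 261 * 0.151 * 0.04 = 1.57644 mm^3/s
SE = 215 / 1.57644 = 136.3832 J/mm^3


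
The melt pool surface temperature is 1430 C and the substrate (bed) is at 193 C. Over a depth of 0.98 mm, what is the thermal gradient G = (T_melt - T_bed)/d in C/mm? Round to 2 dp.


G = (1430-193)/0.98 = 1262.24 C/mm


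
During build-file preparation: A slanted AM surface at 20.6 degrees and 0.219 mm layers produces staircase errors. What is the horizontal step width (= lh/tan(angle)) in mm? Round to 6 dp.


step = 0.219 / tan(20.6) = 0.58264 mm


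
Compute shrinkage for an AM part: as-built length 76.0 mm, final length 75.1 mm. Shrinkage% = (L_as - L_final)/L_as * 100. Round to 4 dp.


Shrinkage = ((76.0-75.1)/76.0)*100 = 1.1842 %


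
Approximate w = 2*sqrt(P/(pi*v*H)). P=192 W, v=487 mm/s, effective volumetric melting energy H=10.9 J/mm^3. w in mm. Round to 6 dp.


w = 2*sqrt(192/(pi*487*10.9)) = 0.214599 mm


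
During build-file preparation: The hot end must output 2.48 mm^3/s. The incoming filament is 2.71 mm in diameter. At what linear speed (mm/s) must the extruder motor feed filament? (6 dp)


A = pi*(2.71/2)^2 = 5.768043
v = 2.48 / 5.768043 = 0.429955 mm/s


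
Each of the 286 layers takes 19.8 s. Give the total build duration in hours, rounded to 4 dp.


t = 286 * 19.8 / 3600 = 1.573 hrs


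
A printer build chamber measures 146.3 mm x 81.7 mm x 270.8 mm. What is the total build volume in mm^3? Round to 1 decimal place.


V = 146.3 * 81.7 * 270.8 = 3236793.9 mm^3


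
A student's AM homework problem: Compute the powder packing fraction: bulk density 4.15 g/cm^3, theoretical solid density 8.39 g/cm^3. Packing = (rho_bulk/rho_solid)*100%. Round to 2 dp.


Packing = (4.15/8.39)*100 = 49.46 %


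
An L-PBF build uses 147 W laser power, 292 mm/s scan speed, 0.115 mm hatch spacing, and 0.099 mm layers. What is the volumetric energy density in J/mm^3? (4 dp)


E = 147 / (292*0.115*0.099) = 44.2182 J/mm^3


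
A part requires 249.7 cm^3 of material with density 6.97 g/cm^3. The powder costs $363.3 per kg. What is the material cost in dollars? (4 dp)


Mass = 249.7*6.97/1000 = 1.740409 kg
Cost = 1.740409 * 363.3 = 632.2906 $


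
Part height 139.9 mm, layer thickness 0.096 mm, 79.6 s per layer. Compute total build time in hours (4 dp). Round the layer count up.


Layers = ceil(139.9/0.096) = 1458
t = 1458 * 79.6 / 3600 = 32.238 hrs


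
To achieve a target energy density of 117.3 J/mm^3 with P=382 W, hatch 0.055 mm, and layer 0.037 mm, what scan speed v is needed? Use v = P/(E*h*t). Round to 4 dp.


v = 382 / (117.3*0.055*0.037) = 1600.2983 mm/s


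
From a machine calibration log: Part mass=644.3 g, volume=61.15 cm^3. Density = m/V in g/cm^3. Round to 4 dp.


rho = 644.3 / 61.15 = 10.5364 g/cm^3


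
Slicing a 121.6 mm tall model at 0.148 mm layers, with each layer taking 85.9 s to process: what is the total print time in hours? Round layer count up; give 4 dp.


Layers = ceil(121.6/0.148) = 822
t = 822 * 85.9 / 3600 = 19.6138 hrs


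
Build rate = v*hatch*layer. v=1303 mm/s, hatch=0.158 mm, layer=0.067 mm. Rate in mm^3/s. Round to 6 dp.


Rate = 1303 * 0.158 * 0.067 = 13.793558 mm^3/s


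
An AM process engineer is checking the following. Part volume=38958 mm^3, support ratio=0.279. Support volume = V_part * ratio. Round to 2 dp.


V_support = 38958 * 0.279 = 10869.28 mm^3


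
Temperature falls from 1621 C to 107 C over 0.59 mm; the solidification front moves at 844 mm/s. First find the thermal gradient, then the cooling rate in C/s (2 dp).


G = (1621-107)/0.59 = 2566.10169492 C/mm
CR = 2566.10169492 * 844 = 2165789.83 C/s


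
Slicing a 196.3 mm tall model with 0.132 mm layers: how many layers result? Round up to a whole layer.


Layers = ceil(196.3/0.132) = 1488


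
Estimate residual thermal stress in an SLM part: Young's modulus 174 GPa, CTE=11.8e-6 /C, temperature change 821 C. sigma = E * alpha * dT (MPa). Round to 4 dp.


sigma = 174*1000 * 11.8e-6 * 821 = 1685.6772 MPa


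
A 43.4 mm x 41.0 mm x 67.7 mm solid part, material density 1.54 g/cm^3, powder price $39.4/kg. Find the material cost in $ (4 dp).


V = 43.4 * 41.0 * 67.7 = 120465.38 mm^3 = 120.46538 cm^3
Mass = 120.46538 * 1.54 / 1000 = 0.18551669 kg
Cost = 0.18551669 * 39.4 = 7.3094 $


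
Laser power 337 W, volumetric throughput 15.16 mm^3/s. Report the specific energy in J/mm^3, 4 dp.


SE = 337 / 15.16 = 22.2296 J/mm^3


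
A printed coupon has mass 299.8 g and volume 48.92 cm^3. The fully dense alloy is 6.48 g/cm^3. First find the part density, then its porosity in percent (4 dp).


rho_part = 299.8 / 48.92 = 6.12837285 g/cm^3
Porosity = (1 - 6.12837285/6.48)*100 = 5.4263 %


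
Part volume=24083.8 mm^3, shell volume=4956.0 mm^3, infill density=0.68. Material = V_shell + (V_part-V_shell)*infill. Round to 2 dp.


V_infill = (24083.8 - 4956.0) * 0.68 = 13006.9
V_total = 4956.0 + 13006.9 = 17962.9 mm^3


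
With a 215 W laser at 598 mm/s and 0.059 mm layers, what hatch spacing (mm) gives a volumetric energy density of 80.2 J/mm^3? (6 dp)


h = 215 / (80.2*598*0.059) = 0.075982 mm


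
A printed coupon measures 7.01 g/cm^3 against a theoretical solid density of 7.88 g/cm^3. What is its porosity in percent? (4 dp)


Porosity = (1-7.01/7.88)*100 = 11.0406 %


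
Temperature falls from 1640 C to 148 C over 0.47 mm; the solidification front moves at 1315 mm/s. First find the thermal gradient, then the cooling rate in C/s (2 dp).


G = (1640-148)/0.47 = 3174.46808511 C/mm
CR = 3174.46808511 * 1315 = 4174425.53 C/s


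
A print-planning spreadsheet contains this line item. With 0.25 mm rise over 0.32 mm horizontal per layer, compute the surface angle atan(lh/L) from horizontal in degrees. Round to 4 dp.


angle = atan(0.25/0.32) = 37.9987 degrees


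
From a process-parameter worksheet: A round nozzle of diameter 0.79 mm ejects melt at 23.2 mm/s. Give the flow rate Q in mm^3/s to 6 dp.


A = pi*(0.79/2)^2 = 0.49016699 mm^2
Q = 0.49016699 * 23.2 = 11.371874 mm^3/s


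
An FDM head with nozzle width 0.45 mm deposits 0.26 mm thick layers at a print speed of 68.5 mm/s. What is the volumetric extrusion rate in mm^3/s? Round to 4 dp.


Rate = 0.45 * 0.26 * 68.5 = 8.0145 mm^3/s


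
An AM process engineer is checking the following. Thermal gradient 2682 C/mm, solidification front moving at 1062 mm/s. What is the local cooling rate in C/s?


CR = 2682 * 1062 = 2848284 C/s


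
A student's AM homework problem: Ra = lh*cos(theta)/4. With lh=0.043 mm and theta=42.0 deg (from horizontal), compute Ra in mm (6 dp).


Ra = 0.043 * cos(42.0) / 4 = 0.007989 mm


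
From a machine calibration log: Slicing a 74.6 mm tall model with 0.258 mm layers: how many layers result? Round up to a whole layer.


Layers = ceil(74.6/0.258) = 290


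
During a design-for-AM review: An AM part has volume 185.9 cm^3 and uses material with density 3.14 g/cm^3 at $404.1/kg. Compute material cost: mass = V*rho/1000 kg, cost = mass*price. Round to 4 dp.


Mass = 185.9*3.14/1000 = 0.583726 kg
Cost = 0.583726 * 404.1 = 235.8837 $


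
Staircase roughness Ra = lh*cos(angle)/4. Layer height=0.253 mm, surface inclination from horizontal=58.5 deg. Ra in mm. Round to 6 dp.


Ra = 0.253 * cos(58.5) / 4 = 0.033048 mm


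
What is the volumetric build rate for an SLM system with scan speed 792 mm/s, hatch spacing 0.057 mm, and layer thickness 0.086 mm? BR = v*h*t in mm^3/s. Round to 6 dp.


Rate = 792 * 0.057 * 0.086 = 3.882384 mm^3/s


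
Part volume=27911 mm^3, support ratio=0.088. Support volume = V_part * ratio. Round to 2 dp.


V_support = 27911 * 0.088 = 2456.17 mm^3


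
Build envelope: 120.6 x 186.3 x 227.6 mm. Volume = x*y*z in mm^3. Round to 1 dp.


V = 120.6 * 186.3 * 227.6 = 5113666.7 mm^3


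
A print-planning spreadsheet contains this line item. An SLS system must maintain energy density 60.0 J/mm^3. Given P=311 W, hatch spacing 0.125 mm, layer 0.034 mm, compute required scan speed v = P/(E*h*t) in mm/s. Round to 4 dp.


v = 311 / (60.0*0.125*0.034) = 1219.6078 mm/s


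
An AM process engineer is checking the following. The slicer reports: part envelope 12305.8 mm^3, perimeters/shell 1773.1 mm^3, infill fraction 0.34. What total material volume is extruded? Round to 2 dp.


V_infill = (12305.8 - 1773.1) * 0.34 = 3581.12
V_total = 1773.1 + 3581.12 = 5354.22 mm^3


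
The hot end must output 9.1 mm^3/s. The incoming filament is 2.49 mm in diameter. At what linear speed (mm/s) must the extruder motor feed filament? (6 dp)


A = pi*(2.49/2)^2 = 4.869547
v = 9.1 / 4.869547 = 1.868757 mm/s


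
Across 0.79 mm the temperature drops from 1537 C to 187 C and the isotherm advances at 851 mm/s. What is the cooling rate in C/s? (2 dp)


G = (1537-187)/0.79 = 1708.86075949 C/mm
CR = 1708.86075949 * 851 = 1454240.51 C/s


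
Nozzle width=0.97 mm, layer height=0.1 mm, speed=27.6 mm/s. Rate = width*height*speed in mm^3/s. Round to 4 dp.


Rate = 0.97 * 0.1 * 27.6 = 2.6772 mm^3/s


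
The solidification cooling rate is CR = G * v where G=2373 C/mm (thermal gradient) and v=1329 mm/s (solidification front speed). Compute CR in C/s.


CR = 2373 * 1329 = 3153717 C/s


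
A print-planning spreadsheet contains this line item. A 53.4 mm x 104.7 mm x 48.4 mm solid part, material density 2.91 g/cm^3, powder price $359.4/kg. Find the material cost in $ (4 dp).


V = 53.4 * 104.7 * 48.4 = 270603.432 mm^3 = 270.603432 cm^3
Mass = 270.603432 * 2.91 / 1000 = 0.78745599 kg
Cost = 0.78745599 * 359.4 = 283.0117 $


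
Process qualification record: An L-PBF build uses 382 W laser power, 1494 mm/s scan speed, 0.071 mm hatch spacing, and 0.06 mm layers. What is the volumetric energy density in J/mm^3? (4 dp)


E = 382 / (1494*0.071*0.06) = 60.021 J/mm^3


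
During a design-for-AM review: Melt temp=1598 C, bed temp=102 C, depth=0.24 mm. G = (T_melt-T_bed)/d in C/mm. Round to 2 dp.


G = (1598-102)/0.24 = 6233.33 C/mm


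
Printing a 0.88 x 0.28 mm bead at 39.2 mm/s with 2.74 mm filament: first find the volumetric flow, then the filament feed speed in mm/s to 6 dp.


Q = 0.88 * 0.28 * 39.2 = 9.65888 mm^3/s
A_fil = pi*(2.74/2)^2 = 5.89645525 mm^2
v_feed = 9.65888 / 5.89645525 = 1.638082 mm/s


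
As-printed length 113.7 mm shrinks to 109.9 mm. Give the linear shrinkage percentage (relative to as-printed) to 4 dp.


Shrinkage = ((113.7-109.9)/113.7)*100 = 3.3421 %


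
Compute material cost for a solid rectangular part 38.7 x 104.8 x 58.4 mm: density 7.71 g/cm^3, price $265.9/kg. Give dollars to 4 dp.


V = 38.7 * 104.8 * 58.4 = 236856.384 mm^3 = 236.856384 cm^3
Mass = 236.856384 * 7.71 / 1000 = 1.82616272 kg
Cost = 1.82616272 * 265.9 = 485.5767 $


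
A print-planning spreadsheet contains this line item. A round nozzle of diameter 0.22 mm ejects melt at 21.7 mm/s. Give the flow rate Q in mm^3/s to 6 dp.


A = pi*(0.22/2)^2 = 0.03801327 mm^2
Q = 0.03801327 * 21.7 = 0.824888 mm^3/s


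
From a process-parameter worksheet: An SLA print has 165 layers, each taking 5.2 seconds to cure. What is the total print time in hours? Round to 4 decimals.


t = 165 * 5.2 / 3600 = 0.2383 hrs


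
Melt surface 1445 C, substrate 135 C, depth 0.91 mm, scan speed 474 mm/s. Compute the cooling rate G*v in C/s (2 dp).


G = (1445-135)/0.91 = 1439.56043956 C/mm
CR = 1439.56043956 * 474 = 682351.65 C/s


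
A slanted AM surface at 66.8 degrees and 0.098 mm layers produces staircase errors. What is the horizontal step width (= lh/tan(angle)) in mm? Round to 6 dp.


step = 0.098 / tan(66.8) = 0.042003 mm


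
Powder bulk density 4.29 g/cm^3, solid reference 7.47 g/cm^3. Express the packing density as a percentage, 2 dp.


Packing = (4.29/7.47)*100 = 57.43 %


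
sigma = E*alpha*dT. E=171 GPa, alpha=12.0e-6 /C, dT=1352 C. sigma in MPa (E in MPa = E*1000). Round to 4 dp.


sigma = 171*1000 * 12.0e-6 * 1352 = 2774.304 MPa


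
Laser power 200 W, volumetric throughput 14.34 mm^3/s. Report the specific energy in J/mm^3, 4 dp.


SE = 200 / 14.34 = 13.947 J/mm^3


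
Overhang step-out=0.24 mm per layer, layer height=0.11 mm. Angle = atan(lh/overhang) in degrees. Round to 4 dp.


angle = atan(0.11/0.24) = 24.6236 degrees


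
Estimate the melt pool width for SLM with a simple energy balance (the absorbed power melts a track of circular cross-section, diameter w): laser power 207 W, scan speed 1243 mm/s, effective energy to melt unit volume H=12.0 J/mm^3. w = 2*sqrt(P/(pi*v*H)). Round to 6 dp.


w = 2*sqrt(207/(pi*1243*12.0)) = 0.132927 mm


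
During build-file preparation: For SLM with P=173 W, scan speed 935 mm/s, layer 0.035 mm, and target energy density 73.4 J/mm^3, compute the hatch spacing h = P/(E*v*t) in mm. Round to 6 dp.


h = 173 / (73.4*935*0.035) = 0.072023 mm


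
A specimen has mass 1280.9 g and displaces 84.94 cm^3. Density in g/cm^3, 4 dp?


rho = 1280.9 / 84.94 = 15.0801 g/cm^3


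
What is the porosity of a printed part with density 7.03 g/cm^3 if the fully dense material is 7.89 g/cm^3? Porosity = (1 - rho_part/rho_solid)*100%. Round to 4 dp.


Porosity = (1-7.03/7.89)*100 = 10.8999 %


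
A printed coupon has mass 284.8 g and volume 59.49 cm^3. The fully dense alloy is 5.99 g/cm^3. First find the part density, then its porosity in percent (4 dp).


rho_part = 284.8 / 59.49 = 4.78735922 g/cm^3
Porosity = (1 - 4.78735922/5.99)*100 = 20.0775 %


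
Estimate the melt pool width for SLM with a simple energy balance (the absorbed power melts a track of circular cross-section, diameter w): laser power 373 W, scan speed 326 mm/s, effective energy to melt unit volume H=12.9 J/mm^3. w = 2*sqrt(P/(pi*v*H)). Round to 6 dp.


w = 2*sqrt(373/(pi*326*12.9)) = 0.336051 mm


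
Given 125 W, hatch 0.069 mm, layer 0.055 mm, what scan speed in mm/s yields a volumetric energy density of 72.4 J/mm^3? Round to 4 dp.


v = 125 / (72.4*0.069*0.055) = 454.9458 mm/s


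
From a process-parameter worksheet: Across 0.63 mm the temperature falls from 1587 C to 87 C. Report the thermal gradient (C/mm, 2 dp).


G = (1587-87)/0.63 = 2380.95 C/mm


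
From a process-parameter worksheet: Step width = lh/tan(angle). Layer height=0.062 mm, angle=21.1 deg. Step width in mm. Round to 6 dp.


step = 0.062 / tan(21.1) = 0.160677 mm


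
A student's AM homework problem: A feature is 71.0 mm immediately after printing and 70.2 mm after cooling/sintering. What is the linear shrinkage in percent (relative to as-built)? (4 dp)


Shrinkage = ((71.0-70.2)/71.0)*100 = 1.1268 %


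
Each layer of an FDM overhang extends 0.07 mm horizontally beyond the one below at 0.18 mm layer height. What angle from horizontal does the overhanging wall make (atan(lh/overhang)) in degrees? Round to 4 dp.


angle = atan(0.18/0.07) = 68.7495 degrees


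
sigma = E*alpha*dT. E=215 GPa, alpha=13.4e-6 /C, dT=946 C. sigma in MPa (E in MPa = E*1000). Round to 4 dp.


sigma = 215*1000 * 13.4e-6 * 946 = 2725.426 MPa


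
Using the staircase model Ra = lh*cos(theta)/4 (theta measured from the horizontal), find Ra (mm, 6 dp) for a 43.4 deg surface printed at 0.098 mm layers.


Ra = 0.098 * cos(43.4) / 4 = 0.017801 mm


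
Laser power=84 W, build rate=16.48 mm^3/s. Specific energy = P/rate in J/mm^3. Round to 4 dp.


SE = 84 / 16.48 = 5.0971 J/mm^3


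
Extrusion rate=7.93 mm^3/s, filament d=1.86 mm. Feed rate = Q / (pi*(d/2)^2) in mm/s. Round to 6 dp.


A = pi*(1.86/2)^2 = 2.717163
v = 7.93 / 2.717163 = 2.918485 mm/s


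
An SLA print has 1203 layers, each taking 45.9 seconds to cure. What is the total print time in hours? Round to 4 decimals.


t = 1203 * 45.9 / 3600 = 15.3383 hrs


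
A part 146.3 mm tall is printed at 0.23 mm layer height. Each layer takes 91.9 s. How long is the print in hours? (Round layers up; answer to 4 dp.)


Layers = ceil(146.3/0.23) = 637
t = 637 * 91.9 / 3600 = 16.2612 hrs


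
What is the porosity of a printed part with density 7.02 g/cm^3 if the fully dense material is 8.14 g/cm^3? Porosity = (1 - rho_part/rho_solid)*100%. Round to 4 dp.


Porosity = (1-7.02/8.14)*100 = 13.7592 %


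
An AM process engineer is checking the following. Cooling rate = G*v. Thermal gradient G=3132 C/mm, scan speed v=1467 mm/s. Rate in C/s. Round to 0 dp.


CR = 3132 * 1467 = 4594644 C/s


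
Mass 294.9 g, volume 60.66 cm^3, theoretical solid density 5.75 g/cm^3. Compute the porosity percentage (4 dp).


rho_part = 294.9 / 60.66 = 4.86152324 g/cm^3
Porosity = (1 - 4.86152324/5.75)*100 = 15.4518 %
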